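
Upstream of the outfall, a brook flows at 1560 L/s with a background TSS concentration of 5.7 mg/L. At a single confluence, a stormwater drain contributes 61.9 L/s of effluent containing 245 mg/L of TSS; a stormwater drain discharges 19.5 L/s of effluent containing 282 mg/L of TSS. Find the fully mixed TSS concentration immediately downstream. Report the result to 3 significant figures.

18.0 mg/L

Mass balance: C = (1560·5.700 + 61.90·245.0 + 19.50·282.0) / 1641 = 29560/1641 = 18.01 mg/L.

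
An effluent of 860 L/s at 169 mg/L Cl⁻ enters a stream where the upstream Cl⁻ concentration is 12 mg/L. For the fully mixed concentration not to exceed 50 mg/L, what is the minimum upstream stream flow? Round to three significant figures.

2690 L/s

Set C_mix = 50: (Q·12.00 + 860.0·169.0) / (Q + 860.0) = 50
→ Q = 860.0·(169.0 − 50)/(50 − 12.00) = 2693 L/s.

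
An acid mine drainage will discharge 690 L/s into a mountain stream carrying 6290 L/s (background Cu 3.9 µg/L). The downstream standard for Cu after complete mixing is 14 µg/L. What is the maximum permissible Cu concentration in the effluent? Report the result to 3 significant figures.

106 µg/L

At the limit, (Qr·Cr + Qe·Cₑ)/(Qr + Qe) = 14:
Cₑ = (6980·14 − 6290·3.900) / 690.0 = 106.1 µg/L.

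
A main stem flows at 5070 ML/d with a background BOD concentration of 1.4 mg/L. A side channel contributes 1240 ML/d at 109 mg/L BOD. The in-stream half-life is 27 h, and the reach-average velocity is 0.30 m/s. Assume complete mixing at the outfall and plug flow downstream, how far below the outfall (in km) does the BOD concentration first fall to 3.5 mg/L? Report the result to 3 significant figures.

78.4 km

After mixing, C = (5070·1.400 + 1240·109.0) / 6310 = 142300/6310 = 22.54 mg/L.
Half-life 27 h → k = ln 2 / 27 = 0.02567 h⁻¹ = 0.6161 d⁻¹.
Set 22.54·exp(−k·t) = 3.5 → t = ln(22.54/3.5)/k = 261200 s = 72.56 h.
Distance = v·t = 0.30·261200 = 78360 m = 78.36 km.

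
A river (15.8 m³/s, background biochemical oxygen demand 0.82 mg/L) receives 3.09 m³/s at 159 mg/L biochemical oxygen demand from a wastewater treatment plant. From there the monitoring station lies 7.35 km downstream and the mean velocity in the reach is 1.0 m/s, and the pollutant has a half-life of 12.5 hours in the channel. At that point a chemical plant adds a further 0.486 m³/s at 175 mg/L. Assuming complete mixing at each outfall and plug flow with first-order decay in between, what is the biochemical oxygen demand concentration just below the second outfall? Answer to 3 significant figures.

27.6 mg/L

Conservation of mass: C = (15.80·0.8200 + 3.090·159.0) / 18.89 = 504.3/18.89 = 26.69 mg/L; combined flow 18.89 m³/s.
Travel time t = 7.35·1000 / 1.0 = 7350 s = 2.042 h.
Half-life 12.5 h → k = ln 2 / 12.5 = 0.05545 h⁻¹ = 1.331 d⁻¹.
After decay, C = 26.69 × e^(−kt) = 26.69 × 0.8930 = 23.84 mg/L.
Second outfall: C = (18.89·23.84 + 0.4860·175.0)/19.38 = 27.63 mg/L.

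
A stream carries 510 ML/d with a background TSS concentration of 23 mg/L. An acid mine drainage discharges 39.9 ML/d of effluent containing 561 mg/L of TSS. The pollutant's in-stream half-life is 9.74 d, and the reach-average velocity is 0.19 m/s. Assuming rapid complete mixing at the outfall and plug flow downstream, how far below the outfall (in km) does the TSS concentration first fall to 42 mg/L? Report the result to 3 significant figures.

Flow-weighted average: C = (510.0·23.00 + 39.90·561.0) / 549.9 = 34110/549.9 = 62.04 mg/L.
Half-life 9.74 d → k = ln 2 / 9.74 = 0.07117 d⁻¹.
Set 62.04·exp(−k·t) = 42 → t = ln(62.04/42)/k = 473600 s = 131.5 h.
Distance = v·t = 0.19·473600 = 89980 m = 89.98 km.

90.0 km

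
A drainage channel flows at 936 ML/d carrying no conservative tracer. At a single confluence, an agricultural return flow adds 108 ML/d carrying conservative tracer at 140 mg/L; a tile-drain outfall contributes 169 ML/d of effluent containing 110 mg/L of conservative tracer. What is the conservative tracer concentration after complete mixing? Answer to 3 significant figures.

27.8 mg/L

Mass balance: C = (936.0·0 + 108.0·140.0 + 169.0·110.0) / 1213 = 33710/1213 = 27.79 mg/L.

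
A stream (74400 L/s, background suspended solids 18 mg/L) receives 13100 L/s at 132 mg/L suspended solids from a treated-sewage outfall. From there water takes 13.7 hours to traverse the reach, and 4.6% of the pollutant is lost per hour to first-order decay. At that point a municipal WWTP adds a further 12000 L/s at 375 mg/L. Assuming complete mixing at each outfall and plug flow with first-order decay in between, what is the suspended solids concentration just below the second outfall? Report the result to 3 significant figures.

Conservation of mass: C = (74400·18.00 + 13100·132.0) / 87500 = 3068000/87500 = 35.07 mg/L; combined flow 87500 L/s.
4.6%/h lost → k = −ln(1 − 0.046) = 0.04709 h⁻¹.
Applying C = C₀e^(−kt): 35.07 × 0.5246 = 18.40 mg/L.
Second outfall: C = (87500·18.40 + 12000·375.0)/99500 = 61.40 mg/L.

61.4 mg/L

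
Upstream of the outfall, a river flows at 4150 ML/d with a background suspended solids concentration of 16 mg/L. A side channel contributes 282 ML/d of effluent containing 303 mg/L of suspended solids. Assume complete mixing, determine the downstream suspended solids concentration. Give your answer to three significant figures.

34.3 mg/L

After mixing, C = (4150·16.00 + 282.0·303.0) / 4432 = 151800/4432 = 34.26 mg/L.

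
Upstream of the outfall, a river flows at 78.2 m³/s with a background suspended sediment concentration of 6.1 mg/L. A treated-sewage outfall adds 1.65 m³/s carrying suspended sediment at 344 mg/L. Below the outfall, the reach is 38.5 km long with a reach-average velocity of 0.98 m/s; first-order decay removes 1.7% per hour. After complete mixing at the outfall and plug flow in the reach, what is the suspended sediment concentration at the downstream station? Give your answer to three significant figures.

10.8 mg/L

Conservation of mass: C = (78.20·6.100 + 1.650·344.0) / 79.85 = 1045/79.85 = 13.08 mg/L.
Travel time t = 38.5·1000 / 0.98 = 39290 s = 10.91 h.
1.7%/h lost → k = −ln(1 − 0.017) = 0.01715 h⁻¹.
First-order decay: C = 13.08·exp(−k·t) = 13.08·0.8294 = 10.85 mg/L.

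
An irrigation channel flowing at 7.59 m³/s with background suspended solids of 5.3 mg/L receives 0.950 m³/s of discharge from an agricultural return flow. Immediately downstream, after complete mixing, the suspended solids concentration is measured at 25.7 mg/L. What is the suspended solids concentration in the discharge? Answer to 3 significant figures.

189 mg/L

Mass balance: 7.590·5.300 + 0.9500·Cₑ = 8.540·25.70
→ Cₑ = (8.540·25.70 − 7.590·5.300) / 0.9500 = 188.7 mg/L.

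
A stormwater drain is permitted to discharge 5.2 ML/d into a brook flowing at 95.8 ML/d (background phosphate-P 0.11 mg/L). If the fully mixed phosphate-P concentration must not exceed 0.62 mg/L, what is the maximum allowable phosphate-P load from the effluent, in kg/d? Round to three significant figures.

52.1 kg/d

Mass balance at the limit: 95.80·0.1100 + 5.200·Cₑ = 101.0·0.62 → Cₑ = 10.02 mg/L.
5.200 ML/d = 0.06019 m³/s. Load = 0.06019 m³/s × 10.02 g/m³ × 86 400 s/d = 52.08 kg/d.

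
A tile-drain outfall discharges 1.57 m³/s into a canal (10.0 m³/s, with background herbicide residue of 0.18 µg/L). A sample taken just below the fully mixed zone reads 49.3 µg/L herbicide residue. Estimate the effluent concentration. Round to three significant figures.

362 µg/L

Mass balance: 10.00·0.1800 + 1.570·Cₑ = 11.57·49.30
→ Cₑ = (11.57·49.30 − 10.00·0.1800) / 1.570 = 362.2 µg/L.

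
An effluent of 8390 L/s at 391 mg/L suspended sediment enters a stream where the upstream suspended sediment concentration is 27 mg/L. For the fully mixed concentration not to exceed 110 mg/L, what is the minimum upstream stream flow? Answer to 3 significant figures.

Set C_mix = 110: (Q·27.00 + 8390·391.0) / (Q + 8390) = 110
→ Q = 8390·(391.0 − 110)/(110 − 27.00) = 28400 L/s.

28400 L/s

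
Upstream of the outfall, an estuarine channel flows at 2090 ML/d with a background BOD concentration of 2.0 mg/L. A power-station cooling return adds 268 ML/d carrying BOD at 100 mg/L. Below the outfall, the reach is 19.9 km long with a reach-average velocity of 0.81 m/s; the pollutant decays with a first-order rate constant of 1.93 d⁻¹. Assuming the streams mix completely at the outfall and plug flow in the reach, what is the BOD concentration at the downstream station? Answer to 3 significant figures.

7.59 mg/L

Mixed concentration C = ΣQC/ΣQ = (2090·2.000 + 268.0·100.0) / 2358 = 30980/2358 = 13.14 mg/L.
Travel time t = 19.9·1000 / 0.81 = 24570 s = 6.824 h.
After decay, C = 13.14 × e^(−kt) = 13.14 × 0.5776 = 7.589 mg/L.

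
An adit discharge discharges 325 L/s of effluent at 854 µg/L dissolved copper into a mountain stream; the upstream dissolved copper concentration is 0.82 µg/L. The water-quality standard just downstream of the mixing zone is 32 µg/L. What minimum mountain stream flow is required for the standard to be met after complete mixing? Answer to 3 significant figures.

Set C_mix = 32: (Q·0.8200 + 325.0·854.0) / (Q + 325.0) = 32
→ Q = 325.0·(854.0 − 32)/(32 − 0.8200) = 8568 L/s.

8570 L/s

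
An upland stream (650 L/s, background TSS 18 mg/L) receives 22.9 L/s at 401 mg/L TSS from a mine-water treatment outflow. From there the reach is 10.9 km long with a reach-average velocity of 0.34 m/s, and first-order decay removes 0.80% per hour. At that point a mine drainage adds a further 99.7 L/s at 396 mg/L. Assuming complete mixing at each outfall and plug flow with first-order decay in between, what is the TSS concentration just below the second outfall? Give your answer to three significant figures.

76.3 mg/L

Mass balance: C = (650.0·18.00 + 22.90·401.0) / 672.9 = 20880/672.9 = 31.03 mg/L; combined flow 672.9 L/s.
Travel time t = 10.9·1000 / 0.34 = 32060 s = 8.905 h.
0.80%/h lost → k = −ln(1 − 0.008) = 0.008032 h⁻¹.
First-order decay: C = 31.03·exp(−k·t) = 31.03·0.9310 = 28.89 mg/L.
At the second outfall, C = (672.9·28.89 + 99.70·396.0) / (672.9 + 99.70) = 76.27 mg/L.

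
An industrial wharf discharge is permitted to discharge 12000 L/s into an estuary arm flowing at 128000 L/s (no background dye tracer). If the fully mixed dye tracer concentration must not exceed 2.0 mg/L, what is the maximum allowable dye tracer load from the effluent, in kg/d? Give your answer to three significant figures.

Mass balance at the limit: 128000·0 + 12000·Cₑ = 140000·2.0 → Cₑ = 23.33 mg/L.
12000 L/s = 12.00 m³/s. Load = 12.00 m³/s × 23.33 g/m³ × 86 400 s/d = 24190 kg/d.

24200 kg/d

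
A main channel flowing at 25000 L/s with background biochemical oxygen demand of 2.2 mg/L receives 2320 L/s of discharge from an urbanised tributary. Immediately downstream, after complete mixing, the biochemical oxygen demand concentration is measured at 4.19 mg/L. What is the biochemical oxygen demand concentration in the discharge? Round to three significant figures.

Mass balance: 25000·2.200 + 2320·Cₑ = 27320·4.190
→ Cₑ = (27320·4.190 − 25000·2.200) / 2320 = 25.63 mg/L.

25.6 mg/L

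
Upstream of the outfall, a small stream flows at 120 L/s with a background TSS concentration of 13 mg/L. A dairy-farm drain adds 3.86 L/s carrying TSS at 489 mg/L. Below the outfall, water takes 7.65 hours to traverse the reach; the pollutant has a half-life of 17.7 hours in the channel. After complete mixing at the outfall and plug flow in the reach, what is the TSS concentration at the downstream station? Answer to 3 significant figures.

20.6 mg/L

Mass balance: C = (120.0·13.00 + 3.860·489.0) / 123.9 = 3448/123.9 = 27.83 mg/L.
Half-life 17.7 h → k = ln 2 / 17.7 = 0.03916 h⁻¹ = 0.9399 d⁻¹.
First-order decay: C = 27.83·exp(−k·t) = 27.83·0.7411 = 20.63 mg/L.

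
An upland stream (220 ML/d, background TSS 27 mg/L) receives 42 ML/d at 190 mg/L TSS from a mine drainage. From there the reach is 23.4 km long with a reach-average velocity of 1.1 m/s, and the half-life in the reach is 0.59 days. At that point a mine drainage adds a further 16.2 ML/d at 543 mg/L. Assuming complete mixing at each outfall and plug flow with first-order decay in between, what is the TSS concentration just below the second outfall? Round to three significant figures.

Mixed concentration C = ΣQC/ΣQ = (220.0·27.00 + 42.00·190.0) / 262.0 = 13920/262.0 = 53.13 mg/L; combined flow 262.0 ML/d.
Travel time t = 23.4·1000 / 1.1 = 21270 s = 5.909 h.
Half-life 0.59 d → k = ln 2 / 0.59 = 1.175 d⁻¹.
Applying C = C₀e^(−kt): 53.13 × 0.7488 = 39.78 mg/L.
At the second outfall, C = (262.0·39.78 + 16.20·543.0) / (262.0 + 16.20) = 69.09 mg/L.

69.1 mg/L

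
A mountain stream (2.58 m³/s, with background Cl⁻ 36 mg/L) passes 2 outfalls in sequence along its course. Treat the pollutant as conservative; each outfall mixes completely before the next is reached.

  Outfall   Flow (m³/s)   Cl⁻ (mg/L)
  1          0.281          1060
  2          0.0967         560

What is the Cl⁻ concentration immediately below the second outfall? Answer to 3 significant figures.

150 mg/L

Below outfall 1: Q → 2.861 m³/s, C = (2.580·36.00 + 0.2810·1060)/2.861 = 136.6 mg/L.
Below outfall 2: Q → 2.958 m³/s, C = (2.861·136.6 + 0.09670·560.0)/2.958 = 150.4 mg/L.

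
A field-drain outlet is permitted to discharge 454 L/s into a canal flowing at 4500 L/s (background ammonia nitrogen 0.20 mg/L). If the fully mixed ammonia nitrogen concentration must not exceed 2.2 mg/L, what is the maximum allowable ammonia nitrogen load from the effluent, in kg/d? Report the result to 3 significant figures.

Mass balance at the limit: 4500·0.2000 + 454.0·Cₑ = 4954·2.2 → Cₑ = 22.02 mg/L.
454.0 L/s = 0.4540 m³/s. Load = 0.4540 m³/s × 22.02 g/m³ × 86 400 s/d = 863.9 kg/d.

864 kg/d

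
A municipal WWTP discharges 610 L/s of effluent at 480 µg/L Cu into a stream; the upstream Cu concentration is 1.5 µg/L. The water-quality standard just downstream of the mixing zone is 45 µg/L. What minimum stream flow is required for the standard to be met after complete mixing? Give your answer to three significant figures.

Set C_mix = 45: (Q·1.500 + 610.0·480.0) / (Q + 610.0) = 45
→ Q = 610.0·(480.0 − 45)/(45 − 1.500) = 6100 L/s.

6100 L/s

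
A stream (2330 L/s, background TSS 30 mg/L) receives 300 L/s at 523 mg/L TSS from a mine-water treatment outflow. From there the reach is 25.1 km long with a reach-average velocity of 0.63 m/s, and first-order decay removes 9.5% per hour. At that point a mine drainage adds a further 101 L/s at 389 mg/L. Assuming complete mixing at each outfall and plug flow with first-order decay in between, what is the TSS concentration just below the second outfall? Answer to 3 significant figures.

After mixing, C = (2330·30.00 + 300.0·523.0) / 2630 = 226800/2630 = 86.24 mg/L; combined flow 2630 L/s.
Travel time t = 25.1·1000 / 0.63 = 39840 s = 11.07 h.
9.5%/h lost → k = −ln(1 − 0.095) = 0.09982 h⁻¹.
Applying C = C₀e^(−kt): 86.24 × 0.3313 = 28.57 mg/L.
At the second outfall, C = (2630·28.57 + 101.0·389.0) / (2630 + 101.0) = 41.90 mg/L.

41.9 mg/L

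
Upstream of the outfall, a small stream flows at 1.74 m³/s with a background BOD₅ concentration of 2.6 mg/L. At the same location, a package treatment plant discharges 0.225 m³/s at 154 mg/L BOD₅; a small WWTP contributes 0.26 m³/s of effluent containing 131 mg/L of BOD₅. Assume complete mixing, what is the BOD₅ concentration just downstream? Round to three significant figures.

32.9 mg/L

Conservation of mass: C = (1.740·2.600 + 0.2250·154.0 + 0.2600·131.0) / 2.225 = 73.23/2.225 = 32.91 mg/L.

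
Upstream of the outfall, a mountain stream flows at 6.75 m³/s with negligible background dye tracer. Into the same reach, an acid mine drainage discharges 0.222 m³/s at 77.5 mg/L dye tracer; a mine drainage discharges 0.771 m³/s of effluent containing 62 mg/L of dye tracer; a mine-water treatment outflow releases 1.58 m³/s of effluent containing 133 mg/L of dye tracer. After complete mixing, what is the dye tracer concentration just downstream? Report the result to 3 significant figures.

Mass balance: C = (6.750·0 + 0.2220·77.50 + 0.7710·62.00 + 1.580·133.0) / 9.323 = 275.1/9.323 = 29.51 mg/L.

29.5 mg/L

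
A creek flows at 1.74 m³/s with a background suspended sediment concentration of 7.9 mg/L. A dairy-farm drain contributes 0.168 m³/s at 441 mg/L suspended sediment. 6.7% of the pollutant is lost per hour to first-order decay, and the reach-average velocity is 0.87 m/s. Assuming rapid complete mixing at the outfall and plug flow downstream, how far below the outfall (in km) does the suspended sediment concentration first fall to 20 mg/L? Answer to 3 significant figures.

Conservation of mass: C = (1.740·7.900 + 0.1680·441.0) / 1.908 = 87.83/1.908 = 46.03 mg/L.
6.7%/h lost → k = −ln(1 − 0.067) = 0.06935 h⁻¹.
Set 46.03·exp(−k·t) = 20 → t = ln(46.03/20)/k = 43280 s = 12.02 h.
Distance = v·t = 0.87·43280 = 37650 m = 37.65 km.

37.6 km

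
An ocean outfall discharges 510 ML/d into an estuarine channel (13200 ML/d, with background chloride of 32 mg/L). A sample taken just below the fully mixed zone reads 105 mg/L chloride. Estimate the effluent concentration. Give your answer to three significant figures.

1990 mg/L

Mass balance: 13200·32.00 + 510.0·Cₑ = 13710·105.0
→ Cₑ = (13710·105.0 − 13200·32.00) / 510.0 = 1994 mg/L.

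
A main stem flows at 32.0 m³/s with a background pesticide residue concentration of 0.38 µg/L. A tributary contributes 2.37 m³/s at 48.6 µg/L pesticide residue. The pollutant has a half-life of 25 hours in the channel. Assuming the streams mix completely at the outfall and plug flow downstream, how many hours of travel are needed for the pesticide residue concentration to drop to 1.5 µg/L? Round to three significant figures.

32.6 h

Mass balance: C = (32.00·0.3800 + 2.370·48.60) / 34.37 = 127.3/34.37 = 3.705 µg/L.
Half-life 25 h → k = ln 2 / 25 = 0.02773 h⁻¹ = 0.6654 d⁻¹.
3.705·exp(−k·t) = 1.5 → t = ln(3.705/1.5)/k = 117400 s = 32.61 h.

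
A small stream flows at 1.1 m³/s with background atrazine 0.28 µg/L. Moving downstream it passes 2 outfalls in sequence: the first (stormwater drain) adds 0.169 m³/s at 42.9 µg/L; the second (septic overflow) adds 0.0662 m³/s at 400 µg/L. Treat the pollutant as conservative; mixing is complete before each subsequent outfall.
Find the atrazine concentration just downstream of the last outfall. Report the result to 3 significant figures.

After outfall 1: Q = 1.100 + 0.1690 = 1.269 m³/s; C = (1.100·0.2800 + 0.1690·42.90)/1.269 = 5.956 µg/L.
After outfall 2: Q = 1.269 + 0.06620 = 1.335 m³/s; C = (1.269·5.956 + 0.06620·400.0)/1.335 = 25.49 µg/L.

25.5 µg/L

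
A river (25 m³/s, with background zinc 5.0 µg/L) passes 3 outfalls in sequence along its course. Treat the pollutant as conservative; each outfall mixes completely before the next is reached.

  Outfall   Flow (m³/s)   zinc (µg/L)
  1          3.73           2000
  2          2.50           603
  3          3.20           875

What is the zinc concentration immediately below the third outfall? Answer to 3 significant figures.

345 µg/L

Below outfall 1: Q → 28.73 m³/s, C = (25.00·5.000 + 3.730·2000)/28.73 = 264.0 µg/L.
Below outfall 2: Q → 31.23 m³/s, C = (28.73·264.0 + 2.500·603.0)/31.23 = 291.1 µg/L.
Below outfall 3: Q → 34.43 m³/s, C = (31.23·291.1 + 3.200·875.0)/34.43 = 345.4 µg/L.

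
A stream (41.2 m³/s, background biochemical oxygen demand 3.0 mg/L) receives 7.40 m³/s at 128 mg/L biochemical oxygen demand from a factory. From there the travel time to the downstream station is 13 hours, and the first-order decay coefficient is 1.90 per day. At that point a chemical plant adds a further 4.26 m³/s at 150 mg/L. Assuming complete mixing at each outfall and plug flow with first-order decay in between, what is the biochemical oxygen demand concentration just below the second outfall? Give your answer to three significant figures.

19.3 mg/L

Mixed concentration C = ΣQC/ΣQ = (41.20·3.000 + 7.400·128.0) / 48.60 = 1071/48.60 = 22.03 mg/L; combined flow 48.60 m³/s.
First-order decay: C = 22.03·exp(−k·t) = 22.03·0.3573 = 7.872 mg/L.
Second outfall: C = (48.60·7.872 + 4.260·150.0)/52.86 = 19.33 mg/L.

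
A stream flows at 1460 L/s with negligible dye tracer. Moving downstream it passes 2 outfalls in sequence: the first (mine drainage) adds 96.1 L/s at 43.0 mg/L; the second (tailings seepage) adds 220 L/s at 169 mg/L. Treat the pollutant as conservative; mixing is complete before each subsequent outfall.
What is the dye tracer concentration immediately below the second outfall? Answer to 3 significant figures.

After outfall 1: Q = 1460 + 96.10 = 1556 L/s; C = (1460·0 + 96.10·43.00)/1556 = 2.656 mg/L.
After outfall 2: Q = 1556 + 220.0 = 1776 L/s; C = (1556·2.656 + 220.0·169.0)/1776 = 23.26 mg/L.

23.3 mg/L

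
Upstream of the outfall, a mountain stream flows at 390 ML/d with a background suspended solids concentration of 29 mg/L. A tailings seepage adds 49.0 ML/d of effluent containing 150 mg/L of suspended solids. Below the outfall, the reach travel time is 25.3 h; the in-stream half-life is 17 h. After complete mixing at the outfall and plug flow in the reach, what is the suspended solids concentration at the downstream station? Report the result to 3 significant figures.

15.2 mg/L

After mixing, C = (390.0·29.00 + 49.00·150.0) / 439.0 = 18660/439.0 = 42.51 mg/L.
Half-life 17 h → k = ln 2 / 17 = 0.04077 h⁻¹ = 0.9786 d⁻¹.
Applying C = C₀e^(−kt): 42.51 × 0.3564 = 15.15 mg/L.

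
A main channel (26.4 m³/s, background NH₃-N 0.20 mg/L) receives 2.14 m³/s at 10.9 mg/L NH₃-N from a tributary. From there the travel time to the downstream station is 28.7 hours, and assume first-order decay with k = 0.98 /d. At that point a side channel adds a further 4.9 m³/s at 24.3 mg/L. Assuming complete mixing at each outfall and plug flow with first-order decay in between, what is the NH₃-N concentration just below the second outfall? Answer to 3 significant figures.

Conservation of mass: C = (26.40·0.2000 + 2.140·10.90) / 28.54 = 28.61/28.54 = 1.002 mg/L; combined flow 28.54 m³/s.
Applying C = C₀e^(−kt): 1.002 × 0.3098 = 0.3105 mg/L.
At the second outfall, C = (28.54·0.3105 + 4.900·24.30) / (28.54 + 4.900) = 3.826 mg/L.

3.83 mg/L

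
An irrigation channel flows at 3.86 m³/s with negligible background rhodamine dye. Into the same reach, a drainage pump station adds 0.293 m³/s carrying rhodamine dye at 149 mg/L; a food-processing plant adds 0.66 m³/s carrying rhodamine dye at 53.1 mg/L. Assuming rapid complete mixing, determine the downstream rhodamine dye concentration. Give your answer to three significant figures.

16.4 mg/L

Mass balance: C = (3.860·0 + 0.2930·149.0 + 0.6600·53.10) / 4.813 = 78.70/4.813 = 16.35 mg/L.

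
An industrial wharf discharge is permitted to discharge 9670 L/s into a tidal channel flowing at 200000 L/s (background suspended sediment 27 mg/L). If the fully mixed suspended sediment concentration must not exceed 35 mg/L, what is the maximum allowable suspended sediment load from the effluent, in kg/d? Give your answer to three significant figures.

Mass balance at the limit: 200000·27.00 + 9670·Cₑ = 209700·35 → Cₑ = 200.5 mg/L.
9670 L/s = 9.670 m³/s. Load = 9.670 m³/s × 200.5 g/m³ × 86 400 s/d = 167500 kg/d.

167000 kg/d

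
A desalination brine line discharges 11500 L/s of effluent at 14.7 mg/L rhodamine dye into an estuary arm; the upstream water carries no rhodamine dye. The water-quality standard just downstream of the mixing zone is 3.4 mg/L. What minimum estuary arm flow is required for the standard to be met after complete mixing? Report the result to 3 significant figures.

38200 L/s

Set C_mix = 3.4: (Q·0 + 11500·14.70) / (Q + 11500) = 3.4
→ Q = 11500·(14.70 − 3.4)/(3.4 − 0) = 38220 L/s.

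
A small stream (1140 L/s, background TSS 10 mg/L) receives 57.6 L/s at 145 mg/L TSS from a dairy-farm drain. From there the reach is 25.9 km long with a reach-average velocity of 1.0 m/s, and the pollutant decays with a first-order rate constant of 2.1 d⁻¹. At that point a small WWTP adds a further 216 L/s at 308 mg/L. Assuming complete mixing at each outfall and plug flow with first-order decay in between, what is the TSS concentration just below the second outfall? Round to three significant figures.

54.5 mg/L

Mixed concentration C = ΣQC/ΣQ = (1140·10.00 + 57.60·145.0) / 1198 = 19750/1198 = 16.49 mg/L; combined flow 1198 L/s.
Travel time t = 25.9·1000 / 1.0 = 25900 s = 7.194 h.
After decay, C = 16.49 × e^(−kt) = 16.49 × 0.5329 = 8.788 mg/L.
Second outfall: C = (1198·8.788 + 216.0·308.0)/1414 = 54.51 mg/L.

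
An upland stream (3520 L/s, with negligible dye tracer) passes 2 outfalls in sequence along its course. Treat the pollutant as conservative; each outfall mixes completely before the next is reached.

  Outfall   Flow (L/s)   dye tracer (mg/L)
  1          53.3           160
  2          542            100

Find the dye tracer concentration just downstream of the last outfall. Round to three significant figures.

15.2 mg/L

Below outfall 1: Q → 3573 L/s, C = (3520·0 + 53.30·160.0)/3573 = 2.387 mg/L.
Below outfall 2: Q → 4115 L/s, C = (3573·2.387 + 542.0·100.0)/4115 = 15.24 mg/L.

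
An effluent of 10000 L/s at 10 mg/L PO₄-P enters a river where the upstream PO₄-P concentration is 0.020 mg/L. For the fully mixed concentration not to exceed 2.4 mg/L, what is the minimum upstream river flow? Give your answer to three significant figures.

31900 L/s

Set C_mix = 2.4: (Q·0.02000 + 10000·10.00) / (Q + 10000) = 2.4
→ Q = 10000·(10.00 − 2.4)/(2.4 − 0.02000) = 31930 L/s.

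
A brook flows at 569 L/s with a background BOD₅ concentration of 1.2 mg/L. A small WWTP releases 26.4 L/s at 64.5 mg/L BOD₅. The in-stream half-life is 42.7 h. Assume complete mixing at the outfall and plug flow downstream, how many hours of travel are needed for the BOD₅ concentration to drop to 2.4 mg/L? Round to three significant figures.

Mixed concentration C = ΣQC/ΣQ = (569.0·1.200 + 26.40·64.50) / 595.4 = 2386/595.4 = 4.007 mg/L.
Half-life 42.7 h → k = ln 2 / 42.7 = 0.01623 h⁻¹ = 0.3896 d⁻¹.
4.007·exp(−k·t) = 2.4 → t = ln(4.007/2.4)/k = 113700 s = 31.57 h.

31.6 h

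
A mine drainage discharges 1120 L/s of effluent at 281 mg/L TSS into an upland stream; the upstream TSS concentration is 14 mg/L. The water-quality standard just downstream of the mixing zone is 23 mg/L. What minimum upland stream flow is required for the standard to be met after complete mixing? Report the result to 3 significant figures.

Set C_mix = 23: (Q·14.00 + 1120·281.0) / (Q + 1120) = 23
→ Q = 1120·(281.0 − 23)/(23 − 14.00) = 32110 L/s.

32100 L/s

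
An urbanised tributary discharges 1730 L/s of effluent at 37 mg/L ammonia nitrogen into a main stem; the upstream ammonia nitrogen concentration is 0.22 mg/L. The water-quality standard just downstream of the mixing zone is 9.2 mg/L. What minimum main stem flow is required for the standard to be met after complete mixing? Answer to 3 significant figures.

Set C_mix = 9.2: (Q·0.2200 + 1730·37.00) / (Q + 1730) = 9.2
→ Q = 1730·(37.00 − 9.2)/(9.2 − 0.2200) = 5356 L/s.

5360 L/s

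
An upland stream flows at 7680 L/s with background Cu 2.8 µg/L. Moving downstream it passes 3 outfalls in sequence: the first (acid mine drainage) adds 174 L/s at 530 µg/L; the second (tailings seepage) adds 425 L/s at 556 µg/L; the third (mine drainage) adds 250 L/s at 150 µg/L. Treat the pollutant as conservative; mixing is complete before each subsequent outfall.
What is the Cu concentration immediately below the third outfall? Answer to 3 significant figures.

45.4 µg/L

Outfall 1: combined Q = 7854 L/s; C = (7680·2.800 + 174.0·530.0)/7854 = 14.48 µg/L.
Outfall 2: combined Q = 8279 L/s; C = (7854·14.48 + 425.0·556.0)/8279 = 42.28 µg/L.
Outfall 3: combined Q = 8529 L/s; C = (8279·42.28 + 250.0·150.0)/8529 = 45.44 µg/L.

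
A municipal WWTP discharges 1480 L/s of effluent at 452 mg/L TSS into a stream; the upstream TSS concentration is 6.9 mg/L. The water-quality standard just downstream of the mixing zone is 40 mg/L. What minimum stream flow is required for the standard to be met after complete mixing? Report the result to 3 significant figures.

Set C_mix = 40: (Q·6.900 + 1480·452.0) / (Q + 1480) = 40
→ Q = 1480·(452.0 − 40)/(40 − 6.900) = 18420 L/s.

18400 L/s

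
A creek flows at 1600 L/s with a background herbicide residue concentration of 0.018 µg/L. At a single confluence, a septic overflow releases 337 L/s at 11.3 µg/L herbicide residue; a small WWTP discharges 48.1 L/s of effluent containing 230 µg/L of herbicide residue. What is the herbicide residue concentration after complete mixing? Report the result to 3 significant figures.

After mixing, C = (1600·0.01800 + 337.0·11.30 + 48.10·230.0) / 1985 = 14900/1985 = 7.506 µg/L.

7.51 µg/L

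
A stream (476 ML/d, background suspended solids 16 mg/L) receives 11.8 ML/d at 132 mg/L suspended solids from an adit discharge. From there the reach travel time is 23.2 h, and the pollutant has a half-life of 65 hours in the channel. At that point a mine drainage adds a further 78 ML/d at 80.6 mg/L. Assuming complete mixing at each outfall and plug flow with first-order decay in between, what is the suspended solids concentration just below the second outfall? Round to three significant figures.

Mixed concentration C = ΣQC/ΣQ = (476.0·16.00 + 11.80·132.0) / 487.8 = 9174/487.8 = 18.81 mg/L; combined flow 487.8 ML/d.
Half-life 65 h → k = ln 2 / 65 = 0.01066 h⁻¹ = 0.2559 d⁻¹.
After decay, C = 18.81 × e^(−kt) = 18.81 × 0.7808 = 14.68 mg/L.
Second outfall: C = (487.8·14.68 + 78.00·80.60)/565.8 = 23.77 mg/L.

23.8 mg/L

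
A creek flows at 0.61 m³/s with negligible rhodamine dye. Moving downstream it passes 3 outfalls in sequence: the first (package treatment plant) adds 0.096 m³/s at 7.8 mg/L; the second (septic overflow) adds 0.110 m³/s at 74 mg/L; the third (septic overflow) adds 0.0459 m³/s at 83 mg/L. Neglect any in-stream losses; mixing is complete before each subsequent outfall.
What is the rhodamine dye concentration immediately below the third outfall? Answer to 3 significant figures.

14.7 mg/L

After outfall 1: Q = 0.6100 + 0.09600 = 0.7060 m³/s; C = (0.6100·0 + 0.09600·7.800)/0.7060 = 1.061 mg/L.
After outfall 2: Q = 0.7060 + 0.1100 = 0.8160 m³/s; C = (0.7060·1.061 + 0.1100·74.00)/0.8160 = 10.89 mg/L.
After outfall 3: Q = 0.8160 + 0.04590 = 0.8619 m³/s; C = (0.8160·10.89 + 0.04590·83.00)/0.8619 = 14.73 mg/L.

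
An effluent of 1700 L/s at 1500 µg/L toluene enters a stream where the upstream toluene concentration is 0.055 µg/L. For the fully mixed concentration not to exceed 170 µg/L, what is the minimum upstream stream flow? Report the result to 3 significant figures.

13300 L/s

Set C_mix = 170: (Q·0.05500 + 1700·1500) / (Q + 1700) = 170
→ Q = 1700·(1500 − 170)/(170 − 0.05500) = 13300 L/s.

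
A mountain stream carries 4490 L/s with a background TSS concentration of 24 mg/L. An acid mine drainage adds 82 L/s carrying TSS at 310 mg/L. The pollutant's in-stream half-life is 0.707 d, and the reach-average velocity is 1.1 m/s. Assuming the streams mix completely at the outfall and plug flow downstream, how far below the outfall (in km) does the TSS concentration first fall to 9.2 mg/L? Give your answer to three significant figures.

112 km

After mixing, C = (4490·24.00 + 82.00·310.0) / 4572 = 133200/4572 = 29.13 mg/L.
Half-life 0.707 d → k = ln 2 / 0.707 = 0.9804 d⁻¹.
Set 29.13·exp(−k·t) = 9.2 → t = ln(29.13/9.2)/k = 101600 s = 28.21 h.
Distance = v·t = 1.1·101600 = 111700 m = 111.7 km.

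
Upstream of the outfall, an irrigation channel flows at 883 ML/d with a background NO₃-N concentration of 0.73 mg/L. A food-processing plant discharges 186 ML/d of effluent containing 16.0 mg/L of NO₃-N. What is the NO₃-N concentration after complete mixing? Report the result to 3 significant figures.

After mixing, C = (883.0·0.7300 + 186.0·16.00) / 1069 = 3621/1069 = 3.387 mg/L.

3.39 mg/L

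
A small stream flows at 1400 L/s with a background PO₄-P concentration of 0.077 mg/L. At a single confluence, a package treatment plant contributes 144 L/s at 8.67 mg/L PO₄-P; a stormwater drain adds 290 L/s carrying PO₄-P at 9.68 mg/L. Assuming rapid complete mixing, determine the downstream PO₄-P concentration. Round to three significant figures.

Mixed concentration C = ΣQC/ΣQ = (1400·0.07700 + 144.0·8.670 + 290.0·9.680) / 1834 = 4163/1834 = 2.270 mg/L.

2.27 mg/L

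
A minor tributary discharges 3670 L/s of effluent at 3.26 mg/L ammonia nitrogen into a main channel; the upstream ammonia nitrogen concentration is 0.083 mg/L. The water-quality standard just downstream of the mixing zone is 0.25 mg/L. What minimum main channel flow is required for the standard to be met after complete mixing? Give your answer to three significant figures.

Set C_mix = 0.25: (Q·0.08300 + 3670·3.260) / (Q + 3670) = 0.25
→ Q = 3670·(3.260 − 0.25)/(0.25 − 0.08300) = 66150 L/s.

66100 L/s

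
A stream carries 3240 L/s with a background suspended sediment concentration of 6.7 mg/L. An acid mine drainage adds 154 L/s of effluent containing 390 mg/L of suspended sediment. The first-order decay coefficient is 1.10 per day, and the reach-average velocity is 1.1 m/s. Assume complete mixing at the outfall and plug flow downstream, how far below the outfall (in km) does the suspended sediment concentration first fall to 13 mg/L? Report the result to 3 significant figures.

53.3 km

Flow-weighted average: C = (3240·6.700 + 154.0·390.0) / 3394 = 81770/3394 = 24.09 mg/L.
Set 24.09·exp(−k·t) = 13 → t = ln(24.09/13)/k = 48460 s = 13.46 h.
Distance = v·t = 1.1·48460 = 53300 m = 53.30 km.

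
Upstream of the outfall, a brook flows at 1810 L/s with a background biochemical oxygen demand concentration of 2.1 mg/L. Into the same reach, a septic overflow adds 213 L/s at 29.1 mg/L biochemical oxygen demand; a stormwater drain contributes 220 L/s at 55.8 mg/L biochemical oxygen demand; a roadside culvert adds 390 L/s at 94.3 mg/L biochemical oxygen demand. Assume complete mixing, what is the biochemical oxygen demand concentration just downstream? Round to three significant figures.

Mixed concentration C = ΣQC/ΣQ = (1810·2.100 + 213.0·29.10 + 220.0·55.80 + 390.0·94.30) / 2633 = 59050/2633 = 22.43 mg/L.

22.4 mg/L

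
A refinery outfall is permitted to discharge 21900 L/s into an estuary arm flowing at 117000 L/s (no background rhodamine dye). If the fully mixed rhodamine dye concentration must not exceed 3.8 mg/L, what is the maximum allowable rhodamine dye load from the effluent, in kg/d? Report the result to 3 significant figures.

Mass balance at the limit: 117000·0 + 21900·Cₑ = 138900·3.8 → Cₑ = 24.10 mg/L.
21900 L/s = 21.90 m³/s. Load = 21.90 m³/s × 24.10 g/m³ × 86 400 s/d = 45600 kg/d.

45600 kg/d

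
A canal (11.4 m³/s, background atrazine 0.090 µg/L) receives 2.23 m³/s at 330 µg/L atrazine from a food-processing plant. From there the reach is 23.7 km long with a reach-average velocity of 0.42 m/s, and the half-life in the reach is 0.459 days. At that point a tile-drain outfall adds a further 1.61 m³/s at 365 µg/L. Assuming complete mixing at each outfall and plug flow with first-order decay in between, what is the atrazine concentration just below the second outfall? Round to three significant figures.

56.6 µg/L

Mixed concentration C = ΣQC/ΣQ = (11.40·0.09000 + 2.230·330.0) / 13.63 = 736.9/13.63 = 54.07 µg/L; combined flow 13.63 m³/s.
Travel time t = 23.7·1000 / 0.42 = 56430 s = 15.67 h.
Half-life 0.459 d → k = ln 2 / 0.459 = 1.510 d⁻¹.
Decay over the reach: 54.07·exp(−kt) = 54.07·0.3730 = 20.16 µg/L.
At the second outfall, C = (13.63·20.16 + 1.610·365.0) / (13.63 + 1.610) = 56.59 µg/L.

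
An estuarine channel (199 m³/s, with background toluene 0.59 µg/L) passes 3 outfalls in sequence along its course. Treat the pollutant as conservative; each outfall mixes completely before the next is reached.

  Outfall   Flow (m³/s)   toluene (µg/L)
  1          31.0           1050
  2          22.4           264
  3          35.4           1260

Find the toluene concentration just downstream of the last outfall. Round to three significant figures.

289 µg/L

Outfall 1: combined Q = 230.0 m³/s; C = (199.0·0.5900 + 31.00·1050)/230.0 = 142.0 µg/L.
Outfall 2: combined Q = 252.4 m³/s; C = (230.0·142.0 + 22.40·264.0)/252.4 = 152.9 µg/L.
Outfall 3: combined Q = 287.8 m³/s; C = (252.4·152.9 + 35.40·1260)/287.8 = 289.0 µg/L.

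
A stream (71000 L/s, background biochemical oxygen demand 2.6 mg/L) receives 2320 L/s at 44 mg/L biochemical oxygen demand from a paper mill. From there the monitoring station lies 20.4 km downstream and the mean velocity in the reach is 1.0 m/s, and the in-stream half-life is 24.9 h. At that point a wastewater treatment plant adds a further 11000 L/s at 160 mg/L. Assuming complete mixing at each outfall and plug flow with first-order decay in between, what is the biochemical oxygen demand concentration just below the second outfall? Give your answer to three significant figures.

Flow-weighted average: C = (71000·2.600 + 2320·44.00) / 73320 = 286700/73320 = 3.910 mg/L; combined flow 73320 L/s.
Travel time t = 20.4·1000 / 1.0 = 20400 s = 5.667 h.
Half-life 24.9 h → k = ln 2 / 24.9 = 0.02784 h⁻¹ = 0.6681 d⁻¹.
First-order decay: C = 3.910·exp(−k·t) = 3.910·0.8541 = 3.339 mg/L.
Second outfall: C = (73320·3.339 + 11000·160.0)/84320 = 23.78 mg/L.

23.8 mg/L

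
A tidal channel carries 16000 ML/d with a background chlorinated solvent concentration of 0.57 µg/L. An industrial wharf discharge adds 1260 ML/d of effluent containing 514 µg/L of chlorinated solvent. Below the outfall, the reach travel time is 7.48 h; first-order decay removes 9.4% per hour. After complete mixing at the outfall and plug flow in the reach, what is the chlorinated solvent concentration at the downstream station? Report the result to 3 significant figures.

18.2 µg/L

Flow-weighted average: C = (16000·0.5700 + 1260·514.0) / 17260 = 656800/17260 = 38.05 µg/L.
9.4%/h lost → k = −ln(1 − 0.094) = 0.09872 h⁻¹.
After decay, C = 38.05 × e^(−kt) = 38.05 × 0.4779 = 18.18 µg/L.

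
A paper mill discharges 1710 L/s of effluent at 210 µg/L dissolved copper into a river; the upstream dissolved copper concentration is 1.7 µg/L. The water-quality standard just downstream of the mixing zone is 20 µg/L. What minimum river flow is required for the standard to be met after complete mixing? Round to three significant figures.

Set C_mix = 20: (Q·1.700 + 1710·210.0) / (Q + 1710) = 20
→ Q = 1710·(210.0 − 20)/(20 − 1.700) = 17750 L/s.

17800 L/s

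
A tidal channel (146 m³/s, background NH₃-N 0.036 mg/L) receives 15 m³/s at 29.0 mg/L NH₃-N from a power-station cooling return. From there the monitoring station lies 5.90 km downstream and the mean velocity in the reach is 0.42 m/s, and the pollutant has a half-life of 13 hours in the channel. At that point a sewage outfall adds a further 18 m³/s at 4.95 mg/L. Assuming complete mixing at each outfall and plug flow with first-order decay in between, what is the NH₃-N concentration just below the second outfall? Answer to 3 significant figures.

2.50 mg/L

Conservation of mass: C = (146.0·0.03600 + 15.00·29.00) / 161.0 = 440.3/161.0 = 2.735 mg/L; combined flow 161.0 m³/s.
Travel time t = 5.90·1000 / 0.42 = 14050 s = 3.902 h.
Half-life 13 h → k = ln 2 / 13 = 0.05332 h⁻¹ = 1.280 d⁻¹.
After decay, C = 2.735 × e^(−kt) = 2.735 × 0.8122 = 2.221 mg/L.
At the second outfall, C = (161.0·2.221 + 18.00·4.950) / (161.0 + 18.00) = 2.495 mg/L.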